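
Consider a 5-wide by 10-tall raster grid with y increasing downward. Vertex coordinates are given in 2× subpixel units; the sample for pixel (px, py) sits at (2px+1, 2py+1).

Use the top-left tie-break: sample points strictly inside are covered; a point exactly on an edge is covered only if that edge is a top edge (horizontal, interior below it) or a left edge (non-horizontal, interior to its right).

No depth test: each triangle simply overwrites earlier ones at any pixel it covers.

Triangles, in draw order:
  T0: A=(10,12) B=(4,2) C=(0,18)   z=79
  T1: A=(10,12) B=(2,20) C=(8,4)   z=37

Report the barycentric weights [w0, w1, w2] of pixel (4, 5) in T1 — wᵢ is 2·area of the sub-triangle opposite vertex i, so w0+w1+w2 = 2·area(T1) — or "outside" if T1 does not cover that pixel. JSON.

T0:
  2·area = 136  (B↔C swapped to make it positive)
  edge (10, 12)→(0, 18): d=(-10,6) right/bottom  bias=-1
  edge (0, 18)→(4, 2): d=(4,-16) top-left  bias=+0
  edge (4, 2)→(10, 12): d=(6,10) right/bottom  bias=-1
    (2,2)@(5, 5): e=[100,28,8] → X
    (3,2)@(7, 5): e=[88,60,-12] → .
    (1,3)@(3, 7): e=[92,4,40] → X
    (3,3)@(7, 7): e=[68,68,0] → .  [on edge]
    (1,4)@(3, 9): e=[72,12,52] → X
    (3,4)@(7, 9): e=[48,76,12] → X
    (4,4)@(9, 9): e=[36,108,-8] → .
    (1,5)@(3, 11): e=[52,20,64] → X
    (4,5)@(9, 11): e=[16,116,4] → X
    (1,6)@(3, 13): e=[32,28,76] → X
    (4,6)@(9, 13): e=[-4,124,16] → .
    (0,7)@(1, 15): e=[24,4,108] → X
    (2,7)@(5, 15): e=[0,68,68] → .  [on edge]
  covered (16 px):
    . . . . .
    . . . . .
    . . X . .
    . X X . .
    . X X X .
    . X X X X
    . X X X .
    X X . . .
    X . . . .
    . . . . .
T1:
  2·area = 80
  edge (10, 12)→(2, 20): d=(-8,8) right/bottom  bias=-1
  edge (2, 20)→(8, 4): d=(6,-16) top-left  bias=+0
  edge (8, 4)→(10, 12): d=(2,8) right/bottom  bias=-1
    (3,3)@(7, 7): e=[64,2,14] → X
    (4,3)@(9, 7): e=[48,34,-2] → .
    (3,4)@(7, 9): e=[48,14,18] → X
    (4,4)@(9, 9): e=[32,46,2] → X
    (3,5)@(7, 11): e=[32,26,22] → X
    (2,6)@(5, 13): e=[32,6,42] → X
    (4,6)@(9, 13): e=[0,70,10] → .  [on edge]
    (2,7)@(5, 15): e=[16,18,46] → X
    (3,7)@(7, 15): e=[0,50,30] → .  [on edge]
    (2,8)@(5, 17): e=[0,30,50] → .  [on edge]
    (1,9)@(3, 19): e=[0,10,70] → .  [on edge]
  covered (8 px):
    . . . . .
    . . . . .
    . . . . .
    . . . X .
    . . . X X
    . . . X X
    . . X X .
    . . X . .
    . . . . .
    . . . . .

Result: [58,6,16]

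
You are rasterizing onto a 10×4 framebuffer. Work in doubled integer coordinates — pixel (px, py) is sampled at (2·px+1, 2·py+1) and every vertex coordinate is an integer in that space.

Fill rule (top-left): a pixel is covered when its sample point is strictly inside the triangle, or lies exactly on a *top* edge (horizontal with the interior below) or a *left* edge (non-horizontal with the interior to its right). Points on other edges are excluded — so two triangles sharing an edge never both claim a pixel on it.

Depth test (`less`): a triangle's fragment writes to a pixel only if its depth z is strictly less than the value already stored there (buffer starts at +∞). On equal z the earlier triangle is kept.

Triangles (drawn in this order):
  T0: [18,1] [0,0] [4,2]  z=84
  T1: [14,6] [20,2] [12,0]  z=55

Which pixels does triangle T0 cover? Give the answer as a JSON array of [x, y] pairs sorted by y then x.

T0:
  2·area = 32  (B↔C swapped to make it positive)
  edge (18, 1)→(4, 2): d=(-14,1) right/bottom  bias=-1
  edge (4, 2)→(0, 0): d=(-4,-2) top-left  bias=+0
  edge (0, 0)→(18, 1): d=(18,1) right/bottom  bias=-1
    (1,0)@(3, 1): e=[15,2,15] → X
    (2,0)@(5, 1): e=[13,6,13] → X
    (3,0)@(7, 1): e=[11,10,11] → X
    (4,0)@(9, 1): e=[9,14,9] → X
    (5,0)@(11, 1): e=[7,18,7] → X
    (6,0)@(13, 1): e=[5,22,5] → X
    (7,0)@(15, 1): e=[3,26,3] → X
    (8,0)@(17, 1): e=[1,30,1] → X
    (9,0)@(19, 1): e=[-1,34,-1] → .
    (1,1)@(3, 3): e=[-13,-6,51] → .
    (2,1)@(5, 3): e=[-15,-2,49] → .
    (3,1)@(7, 3): e=[-17,2,47] → .
  covered (8 px):
    . X X X X X X X X .
    . . . . . . . . . .
    . . . . . . . . . .
    . . . . . . . . . .
T1:
  2·area = 44  (B↔C swapped to make it positive)
  edge (14, 6)→(12, 0): d=(-2,-6) top-left  bias=+0
  edge (12, 0)→(20, 2): d=(8,2) right/bottom  bias=-1
  edge (20, 2)→(14, 6): d=(-6,4) right/bottom  bias=-1
    (6,0)@(13, 1): e=[4,6,34] → X
    (7,0)@(15, 1): e=[16,2,26] → X
    (8,0)@(17, 1): e=[28,-2,18] → .
    (6,1)@(13, 3): e=[0,22,22] → X  [on edge]
    (8,1)@(17, 3): e=[24,14,6] → X
    (9,1)@(19, 3): e=[36,10,-2] → .
    (6,2)@(13, 5): e=[-4,38,10] → .
    (7,2)@(15, 5): e=[8,34,2] → X
    (8,2)@(17, 5): e=[20,30,-6] → .
    (7,3)@(15, 7): e=[4,50,-10] → .
  covered (6 px):
    . . . . . . X X . .
    . . . . . . X X X .
    . . . . . . . X . .
    . . . . . . . . . .

Final: [[1,0],[2,0],[3,0],[4,0],[5,0],[6,0],[7,0],[8,0]]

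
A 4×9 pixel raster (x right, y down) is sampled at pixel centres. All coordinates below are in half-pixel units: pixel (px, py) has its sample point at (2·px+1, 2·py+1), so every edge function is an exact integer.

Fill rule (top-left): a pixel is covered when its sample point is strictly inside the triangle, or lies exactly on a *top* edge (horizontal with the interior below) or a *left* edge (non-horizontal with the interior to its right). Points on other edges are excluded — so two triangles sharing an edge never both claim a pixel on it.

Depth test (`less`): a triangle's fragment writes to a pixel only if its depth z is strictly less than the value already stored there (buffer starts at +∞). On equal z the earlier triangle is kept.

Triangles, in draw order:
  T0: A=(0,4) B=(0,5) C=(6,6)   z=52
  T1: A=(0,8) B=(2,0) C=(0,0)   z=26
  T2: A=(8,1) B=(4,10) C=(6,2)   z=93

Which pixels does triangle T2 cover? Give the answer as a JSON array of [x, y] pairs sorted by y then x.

T0:
  2·area = 6  (B↔C swapped to make it positive)
  edge (0, 4)→(6, 6): d=(6,2) right/bottom  bias=-1
  edge (6, 6)→(0, 5): d=(-6,-1) top-left  bias=+0
  edge (0, 5)→(0, 4): d=(0,-1) top-left  bias=+0
    (0,2)@(1, 5): e=[4,1,1] → #
    (1,2)@(3, 5): e=[0,3,3] → ·  [on edge]
    (0,3)@(1, 7): e=[16,-11,1] → ·
  covered (1 px):
    · · · ·
    · · · ·
    # · · ·
    · · · ·
    · · · ·
    · · · ·
    · · · ·
    · · · ·
    · · · ·
T1:
  2·area = 16  (B↔C swapped to make it positive)
  edge (0, 8)→(0, 0): d=(0,-8) top-left  bias=+0
  edge (0, 0)→(2, 0): d=(2,0) top-left  bias=+0
  edge (2, 0)→(0, 8): d=(-2,8) right/bottom  bias=-1
    (0,0)@(1, 1): e=[8,2,6] → #
    (1,0)@(3, 1): e=[24,2,-10] → ·
    (0,1)@(1, 3): e=[8,6,2] → #
    (1,1)@(3, 3): e=[24,6,-14] → ·
    (0,2)@(1, 5): e=[8,10,-2] → ·
  covered (2 px):
    # · · ·
    # · · ·
    · · · ·
    · · · ·
    · · · ·
    · · · ·
    · · · ·
    · · · ·
    · · · ·
T2:
  2·area = 14
  edge (8, 1)→(4, 10): d=(-4,9) right/bottom  bias=-1
  edge (4, 10)→(6, 2): d=(2,-8) top-left  bias=+0
  edge (6, 2)→(8, 1): d=(2,-1) top-left  bias=+0
    (3,1)@(7, 3): e=[1,10,3] → #
    (3,2)@(7, 5): e=[-7,14,7] → ·
    (2,3)@(5, 7): e=[3,2,9] → #
    (3,3)@(7, 7): e=[-15,18,11] → ·
    (2,4)@(5, 9): e=[-5,6,13] → ·
  covered (2 px):
    · · · ·
    · · · #
    · · · ·
    · · # ·
    · · · ·
    · · · ·
    · · · ·
    · · · ·
    · · · ·

Answer: [[3,1],[2,3]]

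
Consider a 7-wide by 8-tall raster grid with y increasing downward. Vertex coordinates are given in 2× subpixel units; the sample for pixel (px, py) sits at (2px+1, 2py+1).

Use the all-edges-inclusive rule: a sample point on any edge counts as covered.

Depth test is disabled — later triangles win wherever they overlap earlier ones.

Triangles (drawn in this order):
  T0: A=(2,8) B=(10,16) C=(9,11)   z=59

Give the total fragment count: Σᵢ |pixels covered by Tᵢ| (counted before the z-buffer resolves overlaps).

T0:
  2·area = 32  (B↔C swapped to make it positive)
  edge (2, 8)→(9, 11): d=(7,3) inclusive
  edge (9, 11)→(10, 16): d=(1,5) inclusive
  edge (10, 16)→(2, 8): d=(-8,-8) inclusive
    (3,0)@(7, 1): e=[-64,0,96] → .  [on edge]
    (0,3)@(1, 7): e=[-4,36,0] → .  [on edge]
    (1,4)@(3, 9): e=[4,28,0] → X  [on edge]
    (2,4)@(5, 9): e=[-2,18,16] → .
    (1,5)@(3, 11): e=[18,30,-16] → .
    (2,5)@(5, 11): e=[12,20,0] → X  [on edge]
    (3,5)@(7, 11): e=[6,10,16] → X
    (4,5)@(9, 11): e=[0,0,32] → X  [on edge]
    (5,5)@(11, 11): e=[-6,-10,48] → .
    (2,6)@(5, 13): e=[26,22,-16] → .
    (3,6)@(7, 13): e=[20,12,0] → X  [on edge]
    (5,6)@(11, 13): e=[8,-8,32] → .
    (4,7)@(9, 15): e=[28,4,0] → X  [on edge]
  covered (7 px):
    . . . . . . .
    . . . . . . .
    . . . . . . .
    . . . . . . .
    . X . . . . .
    . . X X X . .
    . . . X X . .
    . . . . X . .

Result: 7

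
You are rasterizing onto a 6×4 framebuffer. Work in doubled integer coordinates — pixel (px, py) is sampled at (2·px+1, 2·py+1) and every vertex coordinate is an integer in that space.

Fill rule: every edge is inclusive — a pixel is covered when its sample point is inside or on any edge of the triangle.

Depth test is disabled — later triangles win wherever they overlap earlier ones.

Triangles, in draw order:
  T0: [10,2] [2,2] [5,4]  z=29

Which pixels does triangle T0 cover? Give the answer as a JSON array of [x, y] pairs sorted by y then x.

T0:
  2·area = 16  (B↔C swapped to make it positive)
  edge (10, 2)→(5, 4): d=(-5,2) inclusive
  edge (5, 4)→(2, 2): d=(-3,-2) inclusive
  edge (2, 2)→(10, 2): d=(8,0) inclusive
    (2,1)@(5, 3): e=[5,3,8] → #
    (3,1)@(7, 3): e=[1,7,8] → #
    (4,1)@(9, 3): e=[-3,11,8] → ·
    (2,2)@(5, 5): e=[-5,-3,24] → ·
    (3,2)@(7, 5): e=[-9,1,24] → ·
  covered (2 px):
    · · · · · ·
    · · # # · ·
    · · · · · ·
    · · · · · ·

Answer: [[2,1],[3,1]]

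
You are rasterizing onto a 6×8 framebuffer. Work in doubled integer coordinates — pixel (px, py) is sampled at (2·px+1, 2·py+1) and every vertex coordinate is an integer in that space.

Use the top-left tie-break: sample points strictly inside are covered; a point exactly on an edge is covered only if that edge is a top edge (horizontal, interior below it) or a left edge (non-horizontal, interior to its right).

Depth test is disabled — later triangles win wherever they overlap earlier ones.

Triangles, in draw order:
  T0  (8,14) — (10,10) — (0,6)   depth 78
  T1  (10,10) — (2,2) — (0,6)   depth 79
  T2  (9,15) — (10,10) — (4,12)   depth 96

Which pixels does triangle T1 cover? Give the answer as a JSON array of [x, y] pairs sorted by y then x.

T0:
  2·area = 48  (B↔C swapped to make it positive)
  edge (8, 14)→(0, 6): d=(-8,-8) top-left  bias=+0
  edge (0, 6)→(10, 10): d=(10,4) right/bottom  bias=-1
  edge (10, 10)→(8, 14): d=(-2,4) right/bottom  bias=-1
    (0,3)@(1, 7): e=[0,6,42] → X  [on edge]
    (1,3)@(3, 7): e=[16,-2,34] → .
    (0,4)@(1, 9): e=[-16,26,38] → .
    (1,4)@(3, 9): e=[0,18,30] → X  [on edge]
    (2,4)@(5, 9): e=[16,10,22] → X
    (3,4)@(7, 9): e=[32,2,14] → X
    (4,4)@(9, 9): e=[48,-6,6] → .
    (1,5)@(3, 11): e=[-16,38,26] → .
    (2,5)@(5, 11): e=[0,30,18] → X  [on edge]
    (4,5)@(9, 11): e=[32,14,2] → X
    (5,5)@(11, 11): e=[48,6,-6] → .
    (2,6)@(5, 13): e=[-16,50,14] → .
    (3,6)@(7, 13): e=[0,42,6] → X  [on edge]
    (4,7)@(9, 15): e=[0,54,-6] → .  [on edge]
  covered (8 px):
    . . . . . .
    . . . . . .
    . . . . . .
    X . . . . .
    . X X X . .
    . . X X X .
    . . . X . .
    . . . . . .
T1:
  2·area = 48  (B↔C swapped to make it positive)
  edge (10, 10)→(0, 6): d=(-10,-4) top-left  bias=+0
  edge (0, 6)→(2, 2): d=(2,-4) top-left  bias=+0
  edge (2, 2)→(10, 10): d=(8,8) right/bottom  bias=-1
    (0,0)@(1, 1): e=[54,-6,0] → .  [on edge]
    (1,1)@(3, 3): e=[42,6,0] → .  [on edge]
    (0,2)@(1, 5): e=[14,2,32] → X
    (1,2)@(3, 5): e=[22,10,16] → X
    (2,2)@(5, 5): e=[30,18,0] → .  [on edge]
    (0,3)@(1, 7): e=[-6,6,48] → .
    (1,3)@(3, 7): e=[2,14,32] → X
    (2,3)@(5, 7): e=[10,22,16] → X
    (3,3)@(7, 7): e=[18,30,0] → .  [on edge]
    (1,4)@(3, 9): e=[-18,18,48] → .
    (2,4)@(5, 9): e=[-10,26,32] → .
    (4,4)@(9, 9): e=[6,42,0] → .  [on edge]
    (5,5)@(11, 11): e=[-6,54,0] → .  [on edge]
  covered (4 px):
    . . . . . .
    . . . . . .
    X X . . . .
    . X X . . .
    . . . . . .
    . . . . . .
    . . . . . .
    . . . . . .
T2:
  2·area = 28  (B↔C swapped to make it positive)
  edge (9, 15)→(4, 12): d=(-5,-3) top-left  bias=+0
  edge (4, 12)→(10, 10): d=(6,-2) top-left  bias=+0
  edge (10, 10)→(9, 15): d=(-1,5) right/bottom  bias=-1
    (5,2)@(11, 5): e=[56,-28,0] → .  [on edge]
    (3,5)@(7, 11): e=[14,0,14] → X  [on edge]
    (4,5)@(9, 11): e=[20,4,4] → X
    (5,5)@(11, 11): e=[26,8,-6] → .
    (0,6)@(1, 13): e=[-14,0,42] → .  [on edge]
    (3,6)@(7, 13): e=[4,12,12] → X
    (5,6)@(11, 13): e=[16,20,-8] → .
    (3,7)@(7, 15): e=[-6,24,10] → .
    (4,7)@(9, 15): e=[0,28,0] → .  [on edge]
  covered (4 px):
    . . . . . .
    . . . . . .
    . . . . . .
    . . . . . .
    . . . . . .
    . . . X X .
    . . . X X .
    . . . . . .

Answer: [[0,2],[1,2],[1,3],[2,3]]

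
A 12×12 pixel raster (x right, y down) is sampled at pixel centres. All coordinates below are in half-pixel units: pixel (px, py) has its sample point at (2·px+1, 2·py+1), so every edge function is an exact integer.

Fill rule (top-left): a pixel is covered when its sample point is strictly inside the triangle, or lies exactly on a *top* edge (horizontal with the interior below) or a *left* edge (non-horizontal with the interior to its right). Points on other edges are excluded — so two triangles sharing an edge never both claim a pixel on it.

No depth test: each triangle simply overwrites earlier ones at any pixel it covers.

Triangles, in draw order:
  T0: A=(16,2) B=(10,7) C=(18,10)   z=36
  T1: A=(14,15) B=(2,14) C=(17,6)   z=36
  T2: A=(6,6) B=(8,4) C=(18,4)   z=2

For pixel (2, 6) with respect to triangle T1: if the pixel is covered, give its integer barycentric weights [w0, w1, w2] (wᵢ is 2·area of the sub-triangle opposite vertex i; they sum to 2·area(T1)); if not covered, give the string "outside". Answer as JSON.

T0:
  2·area = 58  (B↔C swapped to make it positive)
  edge (16, 2)→(18, 10): d=(2,8) right/bottom  bias=-1
  edge (18, 10)→(10, 7): d=(-8,-3) top-left  bias=+0
  edge (10, 7)→(16, 2): d=(6,-5) top-left  bias=+0
    (7,1)@(15, 3): e=[10,47,1] → X
    (8,1)@(17, 3): e=[-6,53,11] → .
    (6,2)@(13, 5): e=[30,25,3] → X
    (8,2)@(17, 5): e=[-2,37,23] → .
    (5,3)@(11, 7): e=[50,3,5] → X
    (8,3)@(17, 7): e=[2,21,35] → X
    (9,3)@(19, 7): e=[-14,27,45] → .
    (5,4)@(11, 9): e=[54,-13,17] → .
    (6,4)@(13, 9): e=[38,-7,27] → .
    (7,4)@(15, 9): e=[22,-1,37] → .
    (8,4)@(17, 9): e=[6,5,47] → X
    (9,4)@(19, 9): e=[-10,11,57] → .
  covered (8 px):
    . . . . . . . . . . . .
    . . . . . . . X . . . .
    . . . . . . X X . . . .
    . . . . . X X X X . . .
    . . . . . . . . X . . .
    . . . . . . . . . . . .
    . . . . . . . . . . . .
    . . . . . . . . . . . .
    . . . . . . . . . . . .
    . . . . . . . . . . . .
    . . . . . . . . . . . .
    . . . . . . . . . . . .
T1:
  2·area = 111
  edge (14, 15)→(2, 14): d=(-12,-1) top-left  bias=+0
  edge (2, 14)→(17, 6): d=(15,-8) top-left  bias=+0
  edge (17, 6)→(14, 15): d=(-3,9) right/bottom  bias=-1
    (6,4)@(13, 9): e=[71,13,27] → X
    (7,4)@(15, 9): e=[73,29,9] → X
    (8,4)@(17, 9): e=[75,45,-9] → .
    (4,5)@(9, 11): e=[43,11,57] → X
    (5,5)@(11, 11): e=[45,27,39] → X
    (8,5)@(17, 11): e=[51,75,-15] → .
    (2,6)@(5, 13): e=[15,9,87] → X
    (3,6)@(7, 13): e=[17,25,69] → X
    (7,6)@(15, 13): e=[25,89,-3] → .
    (2,7)@(5, 15): e=[-9,39,81] → .
    (3,7)@(7, 15): e=[-7,55,63] → .
    (4,7)@(9, 15): e=[-5,71,45] → .
  covered (11 px):
    . . . . . . . . . . . .
    . . . . . . . . . . . .
    . . . . . . . . . . . .
    . . . . . . . . . . . .
    . . . . . . X X . . . .
    . . . . X X X X . . . .
    . . X X X X X . . . . .
    . . . . . . . . . . . .
    . . . . . . . . . . . .
    . . . . . . . . . . . .
    . . . . . . . . . . . .
    . . . . . . . . . . . .
T2:
  2·area = 20
  edge (6, 6)→(8, 4): d=(2,-2) top-left  bias=+0
  edge (8, 4)→(18, 4): d=(10,0) top-left  bias=+0
  edge (18, 4)→(6, 6): d=(-12,2) right/bottom  bias=-1
    (5,0)@(11, 1): e=[0,-30,50] → .  [on edge]
    (4,1)@(9, 3): e=[0,-10,30] → .  [on edge]
    (3,2)@(7, 5): e=[0,10,10] → X  [on edge]
    (4,2)@(9, 5): e=[4,10,6] → X
    (5,2)@(11, 5): e=[8,10,2] → X
    (6,2)@(13, 5): e=[12,10,-2] → .
    (2,3)@(5, 7): e=[0,30,-10] → .  [on edge]
    (3,3)@(7, 7): e=[4,30,-14] → .
    (4,3)@(9, 7): e=[8,30,-18] → .
    (5,3)@(11, 7): e=[12,30,-22] → .
    (1,4)@(3, 9): e=[0,50,-30] → .  [on edge]
    (0,5)@(1, 11): e=[0,70,-50] → .  [on edge]
  covered (3 px):
    . . . . . . . . . . . .
    . . . . . . . . . . . .
    . . . X X X . . . . . .
    . . . . . . . . . . . .
    . . . . . . . . . . . .
    . . . . . . . . . . . .
    . . . . . . . . . . . .
    . . . . . . . . . . . .
    . . . . . . . . . . . .
    . . . . . . . . . . . .
    . . . . . . . . . . . .
    . . . . . . . . . . . .

Final: [9,87,15]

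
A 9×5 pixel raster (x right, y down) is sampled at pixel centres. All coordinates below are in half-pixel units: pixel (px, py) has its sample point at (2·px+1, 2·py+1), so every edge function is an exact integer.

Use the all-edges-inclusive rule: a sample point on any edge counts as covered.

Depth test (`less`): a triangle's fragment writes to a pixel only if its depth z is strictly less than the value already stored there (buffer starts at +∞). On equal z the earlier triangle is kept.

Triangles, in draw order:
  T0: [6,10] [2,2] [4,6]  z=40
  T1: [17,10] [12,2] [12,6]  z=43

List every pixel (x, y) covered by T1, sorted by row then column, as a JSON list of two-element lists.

T0:
  degenerate (2·area = 0) — covers nothing
T1:
  2·area = 20  (B↔C swapped to make it positive)
  edge (17, 10)→(12, 6): d=(-5,-4) inclusive
  edge (12, 6)→(12, 2): d=(0,-4) inclusive
  edge (12, 2)→(17, 10): d=(5,8) inclusive
    (6,2)@(13, 5): e=[9,4,7] → #
    (7,2)@(15, 5): e=[17,12,-9] → ·
    (6,3)@(13, 7): e=[-1,4,17] → ·
    (7,3)@(15, 7): e=[7,12,1] → #
    (8,3)@(17, 7): e=[15,20,-15] → ·
    (7,4)@(15, 9): e=[-3,12,11] → ·
  covered (2 px):
    · · · · · · · · ·
    · · · · · · · · ·
    · · · · · · # · ·
    · · · · · · · # ·
    · · · · · · · · ·

Answer: [[6,2],[7,3]]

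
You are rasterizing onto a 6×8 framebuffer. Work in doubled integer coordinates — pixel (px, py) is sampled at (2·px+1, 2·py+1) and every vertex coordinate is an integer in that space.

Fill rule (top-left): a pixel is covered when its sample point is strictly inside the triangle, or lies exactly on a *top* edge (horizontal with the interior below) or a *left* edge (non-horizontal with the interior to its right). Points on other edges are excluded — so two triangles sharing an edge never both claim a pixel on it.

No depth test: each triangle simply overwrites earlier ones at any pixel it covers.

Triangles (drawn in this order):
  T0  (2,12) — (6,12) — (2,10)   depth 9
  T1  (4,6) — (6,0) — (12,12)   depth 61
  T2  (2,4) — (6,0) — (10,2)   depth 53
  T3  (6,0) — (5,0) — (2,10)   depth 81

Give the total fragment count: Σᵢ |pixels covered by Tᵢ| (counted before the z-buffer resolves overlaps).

T0:
  2·area = 8  (B↔C swapped to make it positive)
  edge (2, 12)→(2, 10): d=(0,-2) top-left  bias=+0
  edge (2, 10)→(6, 12): d=(4,2) right/bottom  bias=-1
  edge (6, 12)→(2, 12): d=(-4,0) right/bottom  bias=-1
    (1,5)@(3, 11): e=[2,2,4] → #
    (2,5)@(5, 11): e=[6,-2,4] → ·
    (1,6)@(3, 13): e=[2,10,-4] → ·
  covered (1 px):
    · · · · · ·
    · · · · · ·
    · · · · · ·
    · · · · · ·
    · · · · · ·
    · # · · · ·
    · · · · · ·
    · · · · · ·
T1:
  2·area = 60
  edge (4, 6)→(6, 0): d=(2,-6) top-left  bias=+0
  edge (6, 0)→(12, 12): d=(6,12) right/bottom  bias=-1
  edge (12, 12)→(4, 6): d=(-8,-6) top-left  bias=+0
    (2,1)@(5, 3): e=[0,30,30] → #  [on edge]
    (3,1)@(7, 3): e=[12,6,42] → #
    (4,1)@(9, 3): e=[24,-18,54] → ·
    (2,2)@(5, 5): e=[4,42,14] → #
    (4,2)@(9, 5): e=[28,-6,38] → ·
    (2,3)@(5, 7): e=[8,54,-2] → ·
    (3,3)@(7, 7): e=[20,30,10] → #
    (4,3)@(9, 7): e=[32,6,22] → #
    (5,3)@(11, 7): e=[44,-18,34] → ·
    (1,4)@(3, 9): e=[0,90,-30] → ·  [on edge]
    (3,4)@(7, 9): e=[24,42,-6] → ·
    (4,4)@(9, 9): e=[36,18,6] → #
    (0,7)@(1, 15): e=[0,150,-90] → ·  [on edge]
  covered (8 px):
    · · · · · ·
    · · # # · ·
    · · # # · ·
    · · · # # ·
    · · · · # ·
    · · · · · #
    · · · · · ·
    · · · · · ·
T2:
  2·area = 24
  edge (2, 4)→(6, 0): d=(4,-4) top-left  bias=+0
  edge (6, 0)→(10, 2): d=(4,2) right/bottom  bias=-1
  edge (10, 2)→(2, 4): d=(-8,2) right/bottom  bias=-1
    (2,0)@(5, 1): e=[0,6,18] → #  [on edge]
    (3,0)@(7, 1): e=[8,2,14] → #
    (4,0)@(9, 1): e=[16,-2,10] → ·
    (1,1)@(3, 3): e=[0,18,6] → #  [on edge]
    (3,1)@(7, 3): e=[16,10,-2] → ·
    (0,2)@(1, 5): e=[0,30,-6] → ·  [on edge]
    (1,2)@(3, 5): e=[8,26,-10] → ·
    (2,2)@(5, 5): e=[16,22,-14] → ·
  covered (4 px):
    · · # # · ·
    · # # · · ·
    · · · · · ·
    · · · · · ·
    · · · · · ·
    · · · · · ·
    · · · · · ·
    · · · · · ·
T3:
  2·area = 10  (B↔C swapped to make it positive)
  edge (6, 0)→(2, 10): d=(-4,10) right/bottom  bias=-1
  edge (2, 10)→(5, 0): d=(3,-10) top-left  bias=+0
  edge (5, 0)→(6, 0): d=(1,0) top-left  bias=+0
    (2,0)@(5, 1): e=[6,3,1] → #
    (3,0)@(7, 1): e=[-14,23,1] → ·
    (2,1)@(5, 3): e=[-2,9,3] → ·
    (1,3)@(3, 7): e=[2,1,7] → #
    (2,3)@(5, 7): e=[-18,21,7] → ·
    (1,4)@(3, 9): e=[-6,7,9] → ·
  covered (2 px):
    · · # · · ·
    · · · · · ·
    · · · · · ·
    · # · · · ·
    · · · · · ·
    · · · · · ·
    · · · · · ·
    · · · · · ·

Result: 15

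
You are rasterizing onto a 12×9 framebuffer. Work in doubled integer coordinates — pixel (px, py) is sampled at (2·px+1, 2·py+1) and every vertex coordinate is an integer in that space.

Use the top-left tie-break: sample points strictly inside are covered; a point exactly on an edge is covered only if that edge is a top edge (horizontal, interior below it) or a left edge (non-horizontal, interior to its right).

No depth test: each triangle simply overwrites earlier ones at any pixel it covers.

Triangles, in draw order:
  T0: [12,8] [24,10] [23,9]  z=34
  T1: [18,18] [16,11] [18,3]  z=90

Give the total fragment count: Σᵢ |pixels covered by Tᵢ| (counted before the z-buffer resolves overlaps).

T0:
  2·area = 10  (B↔C swapped to make it positive)
  edge (12, 8)→(23, 9): d=(11,1) right/bottom  bias=-1
  edge (23, 9)→(24, 10): d=(1,1) right/bottom  bias=-1
  edge (24, 10)→(12, 8): d=(-12,-2) top-left  bias=+0
    (7,0)@(15, 1): e=[-80,0,90] → ·  [on edge]
    (8,1)@(17, 3): e=[-60,0,70] → ·  [on edge]
    (9,2)@(19, 5): e=[-40,0,50] → ·  [on edge]
    (0,3)@(1, 7): e=[0,20,-10] → ·  [on edge]
    (10,3)@(21, 7): e=[-20,0,30] → ·  [on edge]
    (9,4)@(19, 9): e=[4,4,2] → #
    (10,4)@(21, 9): e=[2,2,6] → #
    (11,4)@(23, 9): e=[0,0,10] → ·  [on edge]
    (9,5)@(19, 11): e=[26,6,-22] → ·
    (10,5)@(21, 11): e=[24,4,-18] → ·
  covered (2 px):
    · · · · · · · · · · · ·
    · · · · · · · · · · · ·
    · · · · · · · · · · · ·
    · · · · · · · · · · · ·
    · · · · · · · · · # # ·
    · · · · · · · · · · · ·
    · · · · · · · · · · · ·
    · · · · · · · · · · · ·
    · · · · · · · · · · · ·
T1:
  2·area = 30
  edge (18, 18)→(16, 11): d=(-2,-7) top-left  bias=+0
  edge (16, 11)→(18, 3): d=(2,-8) top-left  bias=+0
  edge (18, 3)→(18, 18): d=(0,15) right/bottom  bias=-1
    (8,3)@(17, 7): e=[15,0,15] → #  [on edge]
    (9,3)@(19, 7): e=[29,16,-15] → ·
    (8,4)@(17, 9): e=[11,4,15] → #
    (9,4)@(19, 9): e=[25,20,-15] → ·
    (8,5)@(17, 11): e=[7,8,15] → #
    (9,5)@(19, 11): e=[21,24,-15] → ·
    (8,6)@(17, 13): e=[3,12,15] → #
    (9,6)@(19, 13): e=[17,28,-15] → ·
    (7,7)@(15, 15): e=[-15,0,45] → ·  [on edge]
    (8,7)@(17, 15): e=[-1,16,15] → ·
  covered (4 px):
    · · · · · · · · · · · ·
    · · · · · · · · · · · ·
    · · · · · · · · · · · ·
    · · · · · · · · # · · ·
    · · · · · · · · # · · ·
    · · · · · · · · # · · ·
    · · · · · · · · # · · ·
    · · · · · · · · · · · ·
    · · · · · · · · · · · ·

Answer: 6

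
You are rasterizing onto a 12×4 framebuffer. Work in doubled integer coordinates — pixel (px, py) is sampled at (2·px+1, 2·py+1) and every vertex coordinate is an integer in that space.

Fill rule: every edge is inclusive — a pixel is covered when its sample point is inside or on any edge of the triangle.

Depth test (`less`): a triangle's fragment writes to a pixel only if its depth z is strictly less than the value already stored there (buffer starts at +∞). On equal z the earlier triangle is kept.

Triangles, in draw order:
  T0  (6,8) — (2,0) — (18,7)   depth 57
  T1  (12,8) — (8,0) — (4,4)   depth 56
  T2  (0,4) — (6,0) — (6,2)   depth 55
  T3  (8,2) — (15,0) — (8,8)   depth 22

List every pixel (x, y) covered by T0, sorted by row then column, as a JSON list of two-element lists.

T0:
  2·area = 100
  edge (6, 8)→(2, 0): d=(-4,-8) inclusive
  edge (2, 0)→(18, 7): d=(16,7) inclusive
  edge (18, 7)→(6, 8): d=(-12,1) inclusive
    (1,0)@(3, 1): e=[4,9,87] → X
    (2,0)@(5, 1): e=[20,-5,85] → .
    (1,1)@(3, 3): e=[-4,41,63] → .
    (2,1)@(5, 3): e=[12,27,61] → X
    (3,1)@(7, 3): e=[28,13,59] → X
    (4,1)@(9, 3): e=[44,-1,57] → .
    (2,2)@(5, 5): e=[4,59,37] → X
    (4,2)@(9, 5): e=[36,31,33] → X
    (5,2)@(11, 5): e=[52,17,31] → X
    (6,2)@(13, 5): e=[68,3,29] → X
    (7,2)@(15, 5): e=[84,-11,27] → .
    (2,3)@(5, 7): e=[-4,91,13] → .
  covered (14 px):
    . X . . . . . . . . . .
    . . X X . . . . . . . .
    . . X X X X X . . . . .
    . . . X X X X X X . . .
T1:
  2·area = 48  (B↔C swapped to make it positive)
  edge (12, 8)→(4, 4): d=(-8,-4) inclusive
  edge (4, 4)→(8, 0): d=(4,-4) inclusive
  edge (8, 0)→(12, 8): d=(4,8) inclusive
    (3,0)@(7, 1): e=[36,0,12] → X  [on edge]
    (4,0)@(9, 1): e=[44,8,-4] → .
    (2,1)@(5, 3): e=[12,0,36] → X  [on edge]
    (4,1)@(9, 3): e=[28,16,4] → X
    (5,1)@(11, 3): e=[36,24,-12] → .
    (1,2)@(3, 5): e=[-12,0,60] → .  [on edge]
    (2,2)@(5, 5): e=[-4,8,44] → .
    (3,2)@(7, 5): e=[4,16,28] → X
    (5,2)@(11, 5): e=[20,32,-4] → .
    (0,3)@(1, 7): e=[-36,0,84] → .  [on edge]
    (3,3)@(7, 7): e=[-12,24,36] → .
    (4,3)@(9, 7): e=[-4,32,20] → .
  covered (7 px):
    . . . X . . . . . . . .
    . . X X X . . . . . . .
    . . . X X . . . . . . .
    . . . . . X . . . . . .
T2:
  2·area = 12
  edge (0, 4)→(6, 0): d=(6,-4) inclusive
  edge (6, 0)→(6, 2): d=(0,2) inclusive
  edge (6, 2)→(0, 4): d=(-6,2) inclusive
    (2,0)@(5, 1): e=[2,2,8] → X
    (3,0)@(7, 1): e=[10,-2,4] → .
    (4,0)@(9, 1): e=[18,-6,0] → .  [on edge]
    (1,1)@(3, 3): e=[6,6,0] → X  [on edge]
    (2,1)@(5, 3): e=[14,2,-4] → .
    (1,2)@(3, 5): e=[18,6,-12] → .
  covered (2 px):
    . . X . . . . . . . . .
    . X . . . . . . . . . .
    . . . . . . . . . . . .
    . . . . . . . . . . . .
T3:
  2·area = 42
  edge (8, 2)→(15, 0): d=(7,-2) inclusive
  edge (15, 0)→(8, 8): d=(-7,8) inclusive
  edge (8, 8)→(8, 2): d=(0,-6) inclusive
    (6,0)@(13, 1): e=[3,9,30] → X
    (7,0)@(15, 1): e=[7,-7,42] → .
    (4,1)@(9, 3): e=[9,27,6] → X
    (5,1)@(11, 3): e=[13,11,18] → X
    (6,1)@(13, 3): e=[17,-5,30] → .
    (4,2)@(9, 5): e=[23,13,6] → X
    (5,2)@(11, 5): e=[27,-3,18] → .
    (4,3)@(9, 7): e=[37,-1,6] → .
  covered (4 px):
    . . . . . . X . . . . .
    . . . . X X . . . . . .
    . . . . X . . . . . . .
    . . . . . . . . . . . .

Result: [[1,0],[2,1],[3,1],[2,2],[3,2],[4,2],[5,2],[6,2],[3,3],[4,3],[5,3],[6,3],[7,3],[8,3]]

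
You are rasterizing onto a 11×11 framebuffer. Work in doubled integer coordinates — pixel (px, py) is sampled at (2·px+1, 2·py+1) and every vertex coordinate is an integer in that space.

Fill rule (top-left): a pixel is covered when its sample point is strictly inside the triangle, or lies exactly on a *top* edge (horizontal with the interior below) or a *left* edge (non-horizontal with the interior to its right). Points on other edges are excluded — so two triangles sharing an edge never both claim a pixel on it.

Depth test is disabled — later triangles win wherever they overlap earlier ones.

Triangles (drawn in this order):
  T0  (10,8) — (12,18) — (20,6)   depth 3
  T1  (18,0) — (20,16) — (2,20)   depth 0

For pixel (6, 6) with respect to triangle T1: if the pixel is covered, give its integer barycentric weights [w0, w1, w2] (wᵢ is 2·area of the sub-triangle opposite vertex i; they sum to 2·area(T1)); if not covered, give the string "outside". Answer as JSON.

T0:
  2·area = 104  (B↔C swapped to make it positive)
  edge (10, 8)→(20, 6): d=(10,-2) top-left  bias=+0
  edge (20, 6)→(12, 18): d=(-8,12) right/bottom  bias=-1
  edge (12, 18)→(10, 8): d=(-2,-10) top-left  bias=+0
    (4,1)@(9, 3): e=[-52,156,0] → ·  [on edge]
    (7,3)@(15, 7): e=[0,52,52] → #  [on edge]
    (8,3)@(17, 7): e=[4,28,72] → #
    (9,3)@(19, 7): e=[8,4,92] → #
    (10,3)@(21, 7): e=[12,-20,112] → ·
    (2,4)@(5, 9): e=[0,156,-52] → ·  [on edge]
    (5,4)@(11, 9): e=[12,84,8] → #
    (6,4)@(13, 9): e=[16,60,28] → #
    (9,4)@(19, 9): e=[28,-12,88] → ·
    (5,5)@(11, 11): e=[32,68,4] → #
    (8,5)@(17, 11): e=[44,-4,64] → ·
    (5,6)@(11, 13): e=[52,52,0] → #  [on edge]
  covered (14 px):
    · · · · · · · · · · ·
    · · · · · · · · · · ·
    · · · · · · · · · · ·
    · · · · · · · # # # ·
    · · · · · # # # # · ·
    · · · · · # # # · · ·
    · · · · · # # # · · ·
    · · · · · · # · · · ·
    · · · · · · · · · · ·
    · · · · · · · · · · ·
    · · · · · · · · · · ·
T1:
  2·area = 296
  edge (18, 0)→(20, 16): d=(2,16) right/bottom  bias=-1
  edge (20, 16)→(2, 20): d=(-18,4) right/bottom  bias=-1
  edge (2, 20)→(18, 0): d=(16,-20) top-left  bias=+0
    (8,1)@(17, 3): e=[22,246,28] → #
    (9,1)@(19, 3): e=[-10,238,68] → ·
    (7,2)@(15, 5): e=[58,218,20] → #
    (9,2)@(19, 5): e=[-6,202,100] → ·
    (6,3)@(13, 7): e=[94,190,12] → #
    (9,3)@(19, 7): e=[-2,166,132] → ·
    (5,4)@(11, 9): e=[130,162,4] → #
    (9,4)@(19, 9): e=[2,130,164] → #
    (10,4)@(21, 9): e=[-30,122,204] → ·
    (5,5)@(11, 11): e=[134,126,36] → #
    (10,5)@(21, 11): e=[-26,86,236] → ·
    (4,6)@(9, 13): e=[170,98,28] → #
  covered (37 px):
    · · · · · · · · · · ·
    · · · · · · · · # · ·
    · · · · · · · # # · ·
    · · · · · · # # # · ·
    · · · · · # # # # # ·
    · · · · · # # # # # ·
    · · · · # # # # # # ·
    · · · # # # # # # # ·
    · · # # # # # # · · ·
    · # # · · · · · · · ·
    · · · · · · · · · · ·

Answer: [82,108,106]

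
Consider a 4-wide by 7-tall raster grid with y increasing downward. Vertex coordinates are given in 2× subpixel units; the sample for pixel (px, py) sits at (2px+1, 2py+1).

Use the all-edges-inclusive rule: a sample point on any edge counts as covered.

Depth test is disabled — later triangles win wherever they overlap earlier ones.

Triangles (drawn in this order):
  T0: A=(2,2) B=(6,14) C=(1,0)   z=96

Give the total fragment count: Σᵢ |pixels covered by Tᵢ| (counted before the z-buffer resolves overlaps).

T0:
  2·area = 4
  edge (2, 2)→(6, 14): d=(4,12) inclusive
  edge (6, 14)→(1, 0): d=(-5,-14) inclusive
  edge (1, 0)→(2, 2): d=(1,2) inclusive
    (1,2)@(3, 5): e=[0,3,1] → █  [on edge]
    (2,2)@(5, 5): e=[-24,31,-3] → ·
    (1,3)@(3, 7): e=[8,-7,3] → ·
    (2,5)@(5, 11): e=[0,1,3] → █  [on edge]
    (3,5)@(7, 11): e=[-24,29,-1] → ·
    (2,6)@(5, 13): e=[8,-9,5] → ·
  covered (2 px):
    · · · ·
    · · · ·
    · █ · ·
    · · · ·
    · · · ·
    · · █ ·
    · · · ·

Final: 2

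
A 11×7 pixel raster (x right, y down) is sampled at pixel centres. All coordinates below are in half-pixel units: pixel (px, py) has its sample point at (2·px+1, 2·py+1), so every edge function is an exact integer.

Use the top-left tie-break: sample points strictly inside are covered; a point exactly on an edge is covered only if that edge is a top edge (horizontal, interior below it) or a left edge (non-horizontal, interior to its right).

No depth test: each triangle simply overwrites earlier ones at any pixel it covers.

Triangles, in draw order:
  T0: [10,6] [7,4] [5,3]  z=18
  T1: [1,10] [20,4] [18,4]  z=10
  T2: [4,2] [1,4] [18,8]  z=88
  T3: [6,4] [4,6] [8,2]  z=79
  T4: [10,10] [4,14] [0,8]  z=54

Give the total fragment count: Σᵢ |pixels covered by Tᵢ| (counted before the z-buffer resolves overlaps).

T0:
  2·area = 1  (B↔C swapped to make it positive)
  edge (10, 6)→(5, 3): d=(-5,-3) top-left  bias=+0
  edge (5, 3)→(7, 4): d=(2,1) right/bottom  bias=-1
  edge (7, 4)→(10, 6): d=(3,2) right/bottom  bias=-1
    (0,0)@(1, 1): e=[-2,0,3] → .  [on edge]
    (2,1)@(5, 3): e=[0,0,1] → .  [on edge]
    (4,2)@(9, 5): e=[2,0,-1] → .  [on edge]
    (6,3)@(13, 7): e=[4,0,-3] → .  [on edge]
    (7,4)@(15, 9): e=[0,2,-1] → .  [on edge]
    (8,4)@(17, 9): e=[6,0,-5] → .  [on edge]
    (10,5)@(21, 11): e=[8,0,-7] → .  [on edge]
  covered (0 px):
    . . . . . . . . . . .
    . . . . . . . . . . .
    . . . . . . . . . . .
    . . . . . . . . . . .
    . . . . . . . . . . .
    . . . . . . . . . . .
    . . . . . . . . . . .
T1:
  2·area = 12  (B↔C swapped to make it positive)
  edge (1, 10)→(18, 4): d=(17,-6) top-left  bias=+0
  edge (18, 4)→(20, 4): d=(2,0) top-left  bias=+0
  edge (20, 4)→(1, 10): d=(-19,6) right/bottom  bias=-1
  covered (0 px):
    . . . . . . . . . . .
    . . . . . . . . . . .
    . . . . . . . . . . .
    . . . . . . . . . . .
    . . . . . . . . . . .
    . . . . . . . . . . .
    . . . . . . . . . . .
T2:
  2·area = 46  (B↔C swapped to make it positive)
  edge (4, 2)→(18, 8): d=(14,6) right/bottom  bias=-1
  edge (18, 8)→(1, 4): d=(-17,-4) top-left  bias=+0
  edge (1, 4)→(4, 2): d=(3,-2) top-left  bias=+0
    (1,1)@(3, 3): e=[20,25,1] → X
    (2,1)@(5, 3): e=[8,33,5] → X
    (3,1)@(7, 3): e=[-4,41,9] → .
    (1,2)@(3, 5): e=[48,-9,7] → .
    (2,2)@(5, 5): e=[36,-1,11] → .
    (3,2)@(7, 5): e=[24,7,15] → X
    (4,2)@(9, 5): e=[12,15,19] → X
    (5,2)@(11, 5): e=[0,23,23] → .  [on edge]
    (3,3)@(7, 7): e=[52,-27,21] → .
    (4,3)@(9, 7): e=[40,-19,25] → .
    (7,3)@(15, 7): e=[4,5,37] → X
    (8,3)@(17, 7): e=[-8,13,41] → .
  covered (5 px):
    . . . . . . . . . . .
    . X X . . . . . . . .
    . . . X X . . . . . .
    . . . . . . . X . . .
    . . . . . . . . . . .
    . . . . . . . . . . .
    . . . . . . . . . . .
T3:
  degenerate (2·area = 0) — covers nothing
T4:
  2·area = 52
  edge (10, 10)→(4, 14): d=(-6,4) right/bottom  bias=-1
  edge (4, 14)→(0, 8): d=(-4,-6) top-left  bias=+0
  edge (0, 8)→(10, 10): d=(10,2) right/bottom  bias=-1
    (0,4)@(1, 9): e=[42,2,8] → X
    (1,4)@(3, 9): e=[34,14,4] → X
    (2,4)@(5, 9): e=[26,26,0] → .  [on edge]
    (0,5)@(1, 11): e=[30,-6,28] → .
    (1,5)@(3, 11): e=[22,6,24] → X
    (2,5)@(5, 11): e=[14,18,20] → X
    (3,5)@(7, 11): e=[6,30,16] → X
    (4,5)@(9, 11): e=[-2,42,12] → .
    (7,5)@(15, 11): e=[-26,78,0] → .  [on edge]
    (1,6)@(3, 13): e=[10,-2,44] → .
    (2,6)@(5, 13): e=[2,10,40] → X
    (3,6)@(7, 13): e=[-6,22,36] → .
  covered (6 px):
    . . . . . . . . . . .
    . . . . . . . . . . .
    . . . . . . . . . . .
    . . . . . . . . . . .
    X X . . . . . . . . .
    . X X X . . . . . . .
    . . X . . . . . . . .

Answer: 11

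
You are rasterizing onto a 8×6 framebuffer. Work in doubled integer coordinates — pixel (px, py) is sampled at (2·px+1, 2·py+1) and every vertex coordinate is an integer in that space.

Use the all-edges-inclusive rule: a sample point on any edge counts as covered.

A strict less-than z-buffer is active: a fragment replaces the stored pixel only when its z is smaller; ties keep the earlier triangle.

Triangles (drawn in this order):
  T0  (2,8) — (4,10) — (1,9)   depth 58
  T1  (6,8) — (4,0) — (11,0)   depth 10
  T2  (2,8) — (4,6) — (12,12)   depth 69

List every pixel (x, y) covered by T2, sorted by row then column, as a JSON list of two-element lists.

T0:
  2·area = 4
  edge (2, 8)→(4, 10): d=(2,2) inclusive
  edge (4, 10)→(1, 9): d=(-3,-1) inclusive
  edge (1, 9)→(2, 8): d=(1,-1) inclusive
    (4,0)@(9, 1): e=[-28,32,0] → ·  [on edge]
    (3,1)@(7, 3): e=[-20,24,0] → ·  [on edge]
    (2,2)@(5, 5): e=[-12,16,0] → ·  [on edge]
    (0,3)@(1, 7): e=[0,6,-2] → ·  [on edge]
    (1,3)@(3, 7): e=[-4,8,0] → ·  [on edge]
    (0,4)@(1, 9): e=[4,0,0] → █  [on edge]
    (1,4)@(3, 9): e=[0,2,2] → █  [on edge]
    (2,4)@(5, 9): e=[-4,4,4] → ·
    (0,5)@(1, 11): e=[8,-6,2] → ·
    (1,5)@(3, 11): e=[4,-4,4] → ·
    (2,5)@(5, 11): e=[0,-2,6] → ·  [on edge]
    (3,5)@(7, 11): e=[-4,0,8] → ·  [on edge]
  covered (2 px):
    · · · · · · · ·
    · · · · · · · ·
    · · · · · · · ·
    · · · · · · · ·
    █ █ · · · · · ·
    · · · · · · · ·
T1:
  2·area = 56
  edge (6, 8)→(4, 0): d=(-2,-8) inclusive
  edge (4, 0)→(11, 0): d=(7,0) inclusive
  edge (11, 0)→(6, 8): d=(-5,8) inclusive
    (2,0)@(5, 1): e=[6,7,43] → █
    (3,0)@(7, 1): e=[22,7,27] → █
    (4,0)@(9, 1): e=[38,7,11] → █
    (5,0)@(11, 1): e=[54,7,-5] → ·
    (2,1)@(5, 3): e=[2,21,33] → █
    (5,1)@(11, 3): e=[50,21,-15] → ·
    (2,2)@(5, 5): e=[-2,35,23] → ·
    (3,2)@(7, 5): e=[14,35,7] → █
    (4,2)@(9, 5): e=[30,35,-9] → ·
    (3,3)@(7, 7): e=[10,49,-3] → ·
  covered (7 px):
    · · █ █ █ · · ·
    · · █ █ █ · · ·
    · · · █ · · · ·
    · · · · · · · ·
    · · · · · · · ·
    · · · · · · · ·
T2:
  2·area = 28
  edge (2, 8)→(4, 6): d=(2,-2) inclusive
  edge (4, 6)→(12, 12): d=(8,6) inclusive
  edge (12, 12)→(2, 8): d=(-10,-4) inclusive
    (4,0)@(9, 1): e=[0,-70,98] → ·  [on edge]
    (3,1)@(7, 3): e=[0,-42,70] → ·  [on edge]
    (2,2)@(5, 5): e=[0,-14,42] → ·  [on edge]
    (1,3)@(3, 7): e=[0,14,14] → █  [on edge]
    (2,3)@(5, 7): e=[4,2,22] → █
    (3,3)@(7, 7): e=[8,-10,30] → ·
    (0,4)@(1, 9): e=[0,42,-14] → ·  [on edge]
    (1,4)@(3, 9): e=[4,30,-6] → ·
    (2,4)@(5, 9): e=[8,18,2] → █
    (3,4)@(7, 9): e=[12,6,10] → █
    (4,4)@(9, 9): e=[16,-6,18] → ·
    (2,5)@(5, 11): e=[12,34,-18] → ·
  covered (4 px):
    · · · · · · · ·
    · · · · · · · ·
    · · · · · · · ·
    · █ █ · · · · ·
    · · █ █ · · · ·
    · · · · · · · ·

Final: [[1,3],[2,3],[2,4],[3,4]]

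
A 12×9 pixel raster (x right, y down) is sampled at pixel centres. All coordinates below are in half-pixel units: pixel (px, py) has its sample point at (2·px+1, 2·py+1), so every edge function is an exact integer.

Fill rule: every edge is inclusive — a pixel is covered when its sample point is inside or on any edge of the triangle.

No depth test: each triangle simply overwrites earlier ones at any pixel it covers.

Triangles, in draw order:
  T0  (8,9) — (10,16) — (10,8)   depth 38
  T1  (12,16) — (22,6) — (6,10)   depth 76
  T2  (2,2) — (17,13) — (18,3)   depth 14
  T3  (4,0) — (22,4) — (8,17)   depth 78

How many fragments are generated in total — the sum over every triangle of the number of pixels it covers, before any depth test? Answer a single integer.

T0:
  2·area = 16  (B↔C swapped to make it positive)
  edge (8, 9)→(10, 8): d=(2,-1) inclusive
  edge (10, 8)→(10, 16): d=(0,8) inclusive
  edge (10, 16)→(8, 9): d=(-2,-7) inclusive
    (4,4)@(9, 9): e=[1,8,7] → █
    (5,4)@(11, 9): e=[3,-8,21] → ·
    (4,5)@(9, 11): e=[5,8,3] → █
    (5,5)@(11, 11): e=[7,-8,17] → ·
    (4,6)@(9, 13): e=[9,8,-1] → ·
  covered (2 px):
    · · · · · · · · · · · ·
    · · · · · · · · · · · ·
    · · · · · · · · · · · ·
    · · · · · · · · · · · ·
    · · · · █ · · · · · · ·
    · · · · █ · · · · · · ·
    · · · · · · · · · · · ·
    · · · · · · · · · · · ·
    · · · · · · · · · · · ·
T1:
  2·area = 120  (B↔C swapped to make it positive)
  edge (12, 16)→(6, 10): d=(-6,-6) inclusive
  edge (6, 10)→(22, 6): d=(16,-4) inclusive
  edge (22, 6)→(12, 16): d=(-10,10) inclusive
    (0,2)@(1, 5): e=[0,-100,220] → ·  [on edge]
    (11,2)@(23, 5): e=[132,-12,0] → ·  [on edge]
    (1,3)@(3, 7): e=[0,-60,180] → ·  [on edge]
    (9,3)@(19, 7): e=[96,4,20] → █
    (10,3)@(21, 7): e=[108,12,0] → █  [on edge]
    (11,3)@(23, 7): e=[120,20,-20] → ·
    (2,4)@(5, 9): e=[0,-20,140] → ·  [on edge]
    (5,4)@(11, 9): e=[36,4,80] → █
    (6,4)@(13, 9): e=[48,12,60] → █
    (7,4)@(15, 9): e=[60,20,40] → █
    (8,4)@(17, 9): e=[72,28,20] → █
    (9,4)@(19, 9): e=[84,36,0] → █  [on edge]
    (3,5)@(7, 11): e=[0,20,100] → █  [on edge]
    (8,5)@(17, 11): e=[60,60,0] → █  [on edge]
    (4,6)@(9, 13): e=[0,60,60] → █  [on edge]
    (7,6)@(15, 13): e=[36,84,0] → █  [on edge]
    (5,7)@(11, 15): e=[0,100,20] → █  [on edge]
    (6,7)@(13, 15): e=[12,108,0] → █  [on edge]
    (5,8)@(11, 17): e=[-12,132,0] → ·  [on edge]
    (6,8)@(13, 17): e=[0,140,-20] → ·  [on edge]
  covered (19 px):
    · · · · · · · · · · · ·
    · · · · · · · · · · · ·
    · · · · · · · · · · · ·
    · · · · · · · · · █ █ ·
    · · · · · █ █ █ █ █ · ·
    · · · █ █ █ █ █ █ · · ·
    · · · · █ █ █ █ · · · ·
    · · · · · █ █ · · · · ·
    · · · · · · · · · · · ·
T2:
  2·area = 161  (B↔C swapped to make it positive)
  edge (2, 2)→(18, 3): d=(16,1) inclusive
  edge (18, 3)→(17, 13): d=(-1,10) inclusive
  edge (17, 13)→(2, 2): d=(-15,-11) inclusive
    (2,1)@(5, 3): e=[13,130,18] → █
    (3,1)@(7, 3): e=[11,110,40] → █
    (4,1)@(9, 3): e=[9,90,62] → █
    (5,1)@(11, 3): e=[7,70,84] → █
    (6,1)@(13, 3): e=[5,50,106] → █
    (7,1)@(15, 3): e=[3,30,128] → █
    (8,1)@(17, 3): e=[1,10,150] → █
    (9,1)@(19, 3): e=[-1,-10,172] → ·
    (2,2)@(5, 5): e=[45,128,-12] → ·
    (3,2)@(7, 5): e=[43,108,10] → █
    (9,2)@(19, 5): e=[31,-12,142] → ·
    (3,3)@(7, 7): e=[75,106,-20] → ·
    (8,6)@(17, 13): e=[161,0,0] → █  [on edge]
  covered (24 px):
    · · · · · · · · · · · ·
    · · █ █ █ █ █ █ █ · · ·
    · · · █ █ █ █ █ █ · · ·
    · · · · █ █ █ █ █ · · ·
    · · · · · · █ █ █ · · ·
    · · · · · · · █ █ · · ·
    · · · · · · · · █ · · ·
    · · · · · · · · · · · ·
    · · · · · · · · · · · ·
T3:
  2·area = 290
  edge (4, 0)→(22, 4): d=(18,4) inclusive
  edge (22, 4)→(8, 17): d=(-14,13) inclusive
  edge (8, 17)→(4, 0): d=(-4,-17) inclusive
    (2,0)@(5, 1): e=[14,263,13] → █
    (3,0)@(7, 1): e=[6,237,47] → █
    (4,0)@(9, 1): e=[-2,211,81] → ·
    (2,1)@(5, 3): e=[50,235,5] → █
    (4,1)@(9, 3): e=[34,183,73] → █
    (5,1)@(11, 3): e=[26,157,107] → █
    (6,1)@(13, 3): e=[18,131,141] → █
    (7,1)@(15, 3): e=[10,105,175] → █
    (8,1)@(17, 3): e=[2,79,209] → █
    (9,1)@(19, 3): e=[-6,53,243] → ·
    (2,2)@(5, 5): e=[86,207,-3] → ·
    (3,2)@(7, 5): e=[78,181,31] → █
  covered (34 px):
    · · █ █ · · · · · · · ·
    · · █ █ █ █ █ █ █ · · ·
    · · · █ █ █ █ █ █ █ · ·
    · · · █ █ █ █ █ █ · · ·
    · · · █ █ █ █ █ · · · ·
    · · · █ █ █ █ · · · · ·
    · · · · █ █ · · · · · ·
    · · · · █ · · · · · · ·
    · · · · · · · · · · · ·

Answer: 79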